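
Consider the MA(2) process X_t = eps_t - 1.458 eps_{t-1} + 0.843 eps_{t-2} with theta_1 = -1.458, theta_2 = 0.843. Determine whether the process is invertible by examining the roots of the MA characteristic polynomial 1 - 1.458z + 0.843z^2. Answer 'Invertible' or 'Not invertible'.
\text{Invertible}

The MA(q) characteristic polynomial is P(z) = 1 - 1.458z + 0.843z^2.
Invertibility requires all roots to lie outside the unit circle, i.e. |z| > 1 for every root.
Set 1 + (-1.458) z + (0.843) z^2 = 0, i.e. a z^2 + b z + c = 0 with a = 0.843, b = -1.458, c = 1.
Discriminant D = b^2 - 4ac = (-1.458)^2 - 4*(0.843)*1 = 2.125764 - (3.372) = -1.246236.
D < 0, so the roots are the complex-conjugate pair z = (-b +/- i sqrt(-D)) / (2a) = 0.8648 +/- 0.6621i.
For a conjugate pair |z|^2 = z * conj(z) = (product of roots) = c/a = 1/(0.843) = 1.18624, so |z| = sqrt(1.18624) = 1.0891 for both roots.
Moduli of all roots: 1.0891, 1.0891.
All moduli strictly greater than 1? Yes.
Verdict: Invertible.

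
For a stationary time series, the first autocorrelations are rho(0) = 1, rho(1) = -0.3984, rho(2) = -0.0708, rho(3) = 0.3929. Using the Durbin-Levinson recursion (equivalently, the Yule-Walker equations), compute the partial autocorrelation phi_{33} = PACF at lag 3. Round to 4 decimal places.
\phi_{33} = 0.3189

The PACF at lag k is phi_{kk}, the last component of the solution
to the Yule-Walker system G_k phi = r_k where
  (G_k)_{ij} = rho(|i - j|), (r_k)_i = rho(i), i,j = 1..k.
Equivalently, Durbin-Levinson gives phi_{kk} iteratively:
  phi_{11} = rho(1)
  phi_{kk} = [rho(k) - sum_{j=1..k-1} phi_{k-1,j} rho(k-j)]
            / [1 - sum_{j=1..k-1} phi_{k-1,j} rho(j)],
  phi_{k,j} = phi_{k-1,j} - phi_{kk} phi_{k-1,k-j},  j = 1..k-1.
Step k = 1:
  phi_11 = rho(1) = -0.3984.
Step k = 2:
  phi_22 = [rho(2) - phi_11 rho(1)] / [1 - phi_11 rho(1)] = [-0.0708 - (-0.3984)(-0.3984)] / [1 - (-0.3984)(-0.3984)]
         = -0.22952256 / 0.84127744 = -0.272826.
  Update: phi_21 = phi_11 - phi_22 phi_11 = -0.3984 - (-0.272826)(-0.3984) = -0.507094.
Step k = 3:
  phi_33 = [rho(3) - phi_21 rho(2) - phi_22 rho(1)] / [1 - phi_21 rho(1) - phi_22 rho(2)]
    numerator   = 0.3929 - (-0.507094)(-0.0708) - (-0.272826)(-0.3984) = 0.24830377
    denominator = 1 - (-0.507094)(-0.3984) - (-0.272826)(-0.0708) = 0.77865766
  phi_33 = 0.24830377 / 0.77865766 = 0.3189.
Therefore phi_{33} = 0.3189.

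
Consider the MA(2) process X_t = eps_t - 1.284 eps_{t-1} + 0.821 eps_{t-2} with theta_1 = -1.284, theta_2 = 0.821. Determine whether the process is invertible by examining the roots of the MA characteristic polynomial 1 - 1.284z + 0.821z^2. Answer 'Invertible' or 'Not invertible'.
\text{Invertible}

The MA(q) characteristic polynomial is P(z) = 1 - 1.284z + 0.821z^2.
Invertibility requires all roots to lie outside the unit circle, i.e. |z| > 1 for every root.
Set 1 + (-1.284) z + (0.821) z^2 = 0, i.e. a z^2 + b z + c = 0 with a = 0.821, b = -1.284, c = 1.
Discriminant D = b^2 - 4ac = (-1.284)^2 - 4*(0.821)*1 = 1.648656 - (3.284) = -1.635344.
D < 0, so the roots are the complex-conjugate pair z = (-b +/- i sqrt(-D)) / (2a) = 0.782 +/- 0.7788i.
For a conjugate pair |z|^2 = z * conj(z) = (product of roots) = c/a = 1/(0.821) = 1.218027, so |z| = sqrt(1.218027) = 1.1036 for both roots.
Moduli of all roots: 1.1036, 1.1036.
All moduli strictly greater than 1? Yes.
Verdict: Invertible.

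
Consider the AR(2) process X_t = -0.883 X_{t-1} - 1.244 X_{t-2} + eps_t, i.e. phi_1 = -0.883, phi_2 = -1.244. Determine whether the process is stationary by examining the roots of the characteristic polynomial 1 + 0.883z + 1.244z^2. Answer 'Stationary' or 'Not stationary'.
\text{Not stationary}

The AR(p) characteristic polynomial is P(z) = 1 + 0.883z + 1.244z^2.
Stationarity requires all roots to lie outside the unit circle, i.e. |z| > 1 for every root.
Set 1 + (0.883) z + (1.244) z^2 = 0, i.e. a z^2 + b z + c = 0 with a = 1.244, b = 0.883, c = 1.
Discriminant D = b^2 - 4ac = (0.883)^2 - 4*(1.244)*1 = 0.779689 - (4.976) = -4.196311.
D < 0, so the roots are the complex-conjugate pair z = (-b +/- i sqrt(-D)) / (2a) = -0.3549 +/- 0.8233i.
For a conjugate pair |z|^2 = z * conj(z) = (product of roots) = c/a = 1/(1.244) = 0.803859, so |z| = sqrt(0.803859) = 0.8966 for both roots.
Moduli of all roots: 0.8966, 0.8966.
All moduli strictly greater than 1? No.
Verdict: Not stationary.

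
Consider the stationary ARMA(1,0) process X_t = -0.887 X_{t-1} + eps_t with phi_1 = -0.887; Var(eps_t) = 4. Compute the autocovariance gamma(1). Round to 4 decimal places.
\gamma(1) = -16.6392

Multiply the model equation by X_{t-k} and take expectations. With theta_0 = psi_0 = 1 and psi_j the MA(infinity) weights, this gives
  gamma(k) - sum_i phi_i gamma(k-i) = c_k,
  c_k = sigma^2 * sum_{j=k..q} theta_j psi_{j-k}   (c_k = 0 for k > q),
using gamma(-m) = gamma(m).
Pure AR (q = 0): c_0 = sigma^2 = 4, c_k = 0 for k >= 1.
Equations for k = 0 and k = 1 (AR order 1):
  gamma(0) = phi_1 gamma(1) + c_0
  gamma(1) = phi_1 gamma(0) + c_1
Substituting the second into the first: gamma(0) (1 - phi_1^2) = c_0 + phi_1 c_1, so
  gamma(0) = c_0 / (1 - phi_1^2) = 4 / (1 - (-0.887)^2) = 4 / 0.213231 = 18.758998.
  gamma(1) = phi_1 gamma(0) = (-0.887)(18.758998) = -16.639232.
Therefore gamma(1) = -16.6392 (to 4 decimal places).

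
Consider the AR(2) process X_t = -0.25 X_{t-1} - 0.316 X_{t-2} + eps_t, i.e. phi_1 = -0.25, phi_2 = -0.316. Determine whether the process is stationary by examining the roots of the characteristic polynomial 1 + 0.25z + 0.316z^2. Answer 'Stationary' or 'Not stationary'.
\text{Stationary}

The AR(p) characteristic polynomial is P(z) = 1 + 0.25z + 0.316z^2.
Stationarity requires all roots to lie outside the unit circle, i.e. |z| > 1 for every root.
Set 1 + (0.25) z + (0.316) z^2 = 0, i.e. a z^2 + b z + c = 0 with a = 0.316, b = 0.25, c = 1.
Discriminant D = b^2 - 4ac = (0.25)^2 - 4*(0.316)*1 = 0.0625 - (1.264) = -1.2015.
D < 0, so the roots are the complex-conjugate pair z = (-b +/- i sqrt(-D)) / (2a) = -0.3956 +/- 1.7344i.
For a conjugate pair |z|^2 = z * conj(z) = (product of roots) = c/a = 1/(0.316) = 3.164557, so |z| = sqrt(3.164557) = 1.7789 for both roots.
Moduli of all roots: 1.7789, 1.7789.
All moduli strictly greater than 1? Yes.
Verdict: Stationary.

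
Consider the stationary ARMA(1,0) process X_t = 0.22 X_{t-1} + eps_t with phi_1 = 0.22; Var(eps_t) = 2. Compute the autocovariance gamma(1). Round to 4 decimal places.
\gamma(1) = 0.4624

Multiply the model equation by X_{t-k} and take expectations. With theta_0 = psi_0 = 1 and psi_j the MA(infinity) weights, this gives
  gamma(k) - sum_i phi_i gamma(k-i) = c_k,
  c_k = sigma^2 * sum_{j=k..q} theta_j psi_{j-k}   (c_k = 0 for k > q),
using gamma(-m) = gamma(m).
Pure AR (q = 0): c_0 = sigma^2 = 2, c_k = 0 for k >= 1.
Equations for k = 0 and k = 1 (AR order 1):
  gamma(0) = phi_1 gamma(1) + c_0
  gamma(1) = phi_1 gamma(0) + c_1
Substituting the second into the first: gamma(0) (1 - phi_1^2) = c_0 + phi_1 c_1, so
  gamma(0) = c_0 / (1 - phi_1^2) = 2 / (1 - (0.22)^2) = 2 / 0.9516 = 2.101723.
  gamma(1) = phi_1 gamma(0) = (0.22)(2.101723) = 0.462379.
Therefore gamma(1) = 0.4624 (to 4 decimal places).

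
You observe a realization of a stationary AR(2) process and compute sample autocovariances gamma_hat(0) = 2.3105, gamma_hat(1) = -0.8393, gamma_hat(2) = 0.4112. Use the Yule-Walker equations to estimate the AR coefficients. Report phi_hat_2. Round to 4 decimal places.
\hat\phi_{2} = 0.0530

The Yule-Walker equations for an AR(p) process read, in matrix form,
  Gamma_p phi = r_p,   with   (Gamma_p)_{ij} = gamma(|i - j|),
                       (r_p)_i = gamma(i),   i,j = 1..p.
Substitute the sample gammas (Toeplitz matrix and right-hand side of size 2):
  Gamma_p = [[2.3105, -0.8393], [-0.8393, 2.3105]]
  r_p     = [-0.8393, 0.4112]
Written out:
  2.3105 phi_1 - 0.8393 phi_2 = -0.8393
  -0.8393 phi_1 + 2.3105 phi_2 = 0.4112
Solve by Cramer's rule:
  det = gamma(0)^2 - gamma(1)^2 = (2.3105)^2 - (-0.8393)^2 = 5.33841025 - 0.70442449 = 4.63398576
  phi_hat_1 = [gamma(1) gamma(0) - gamma(1) gamma(2)] / det = [(-0.8393)(2.3105) - (-0.8393)(0.4112)] / 4.63398576 = -1.59408249 / 4.63398576 = -0.344
  phi_hat_2 = [gamma(0) gamma(2) - gamma(1)^2] / det = [(2.3105)(0.4112) - (-0.8393)^2] / 4.63398576 = 0.24565311 / 4.63398576 = 0.053
So phi_hat = [-0.3440, 0.0530].
Therefore phi_hat_2 = 0.0530.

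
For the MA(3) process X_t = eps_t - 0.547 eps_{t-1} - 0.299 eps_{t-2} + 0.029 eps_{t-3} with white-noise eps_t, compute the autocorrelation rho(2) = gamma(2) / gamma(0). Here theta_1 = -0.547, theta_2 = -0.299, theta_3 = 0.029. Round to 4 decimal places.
\rho(2) = -0.2266

For an MA(q) process with theta_0 = 1, the autocovariance is
  gamma(k) = sigma^2 * sum_{i=0..q-k} theta_i * theta_{i+k},
and rho(k) = gamma(k) / gamma(0). Sigma^2 cancels.
  numerator   = (1)*(-0.299) + (-0.547)*(0.029) = -0.314863.
  denominator = (1)^2 + (-0.547)^2 + (-0.299)^2 + (0.029)^2 = 1.389451.
  rho(2) = -0.314863 / 1.389451 = -0.2266.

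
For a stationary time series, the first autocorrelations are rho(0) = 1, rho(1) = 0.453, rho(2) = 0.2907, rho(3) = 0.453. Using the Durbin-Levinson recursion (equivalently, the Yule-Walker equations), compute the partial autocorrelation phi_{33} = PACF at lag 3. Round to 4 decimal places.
\phi_{33} = 0.3650

The PACF at lag k is phi_{kk}, the last component of the solution
to the Yule-Walker system G_k phi = r_k where
  (G_k)_{ij} = rho(|i - j|), (r_k)_i = rho(i), i,j = 1..k.
Equivalently, Durbin-Levinson gives phi_{kk} iteratively:
  phi_{11} = rho(1)
  phi_{kk} = [rho(k) - sum_{j=1..k-1} phi_{k-1,j} rho(k-j)]
            / [1 - sum_{j=1..k-1} phi_{k-1,j} rho(j)],
  phi_{k,j} = phi_{k-1,j} - phi_{kk} phi_{k-1,k-j},  j = 1..k-1.
Step k = 1:
  phi_11 = rho(1) = 0.453.
Step k = 2:
  phi_22 = [rho(2) - phi_11 rho(1)] / [1 - phi_11 rho(1)] = [0.2907 - (0.453)(0.453)] / [1 - (0.453)(0.453)]
         = 0.085491 / 0.794791 = 0.107564.
  Update: phi_21 = phi_11 - phi_22 phi_11 = 0.453 - (0.107564)(0.453) = 0.404273.
Step k = 3:
  phi_33 = [rho(3) - phi_21 rho(2) - phi_22 rho(1)] / [1 - phi_21 rho(1) - phi_22 rho(2)]
    numerator   = 0.453 - (0.404273)(0.2907) - (0.107564)(0.453) = 0.28675116
    denominator = 1 - (0.404273)(0.453) - (0.107564)(0.2907) = 0.78559524
  phi_33 = 0.28675116 / 0.78559524 = 0.365.
Therefore phi_{33} = 0.3650.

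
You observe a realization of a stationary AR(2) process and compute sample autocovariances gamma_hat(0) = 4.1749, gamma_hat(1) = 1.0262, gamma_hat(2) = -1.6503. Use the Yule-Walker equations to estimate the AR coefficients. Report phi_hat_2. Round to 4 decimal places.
\hat\phi_{2} = -0.4850

The Yule-Walker equations for an AR(p) process read, in matrix form,
  Gamma_p phi = r_p,   with   (Gamma_p)_{ij} = gamma(|i - j|),
                       (r_p)_i = gamma(i),   i,j = 1..p.
Substitute the sample gammas (Toeplitz matrix and right-hand side of size 2):
  Gamma_p = [[4.1749, 1.0262], [1.0262, 4.1749]]
  r_p     = [1.0262, -1.6503]
Written out:
  4.1749 phi_1 + 1.0262 phi_2 = 1.0262
  1.0262 phi_1 + 4.1749 phi_2 = -1.6503
Solve by Cramer's rule:
  det = gamma(0)^2 - gamma(1)^2 = (4.1749)^2 - (1.0262)^2 = 17.42979001 - 1.05308644 = 16.37670357
  phi_hat_1 = [gamma(1) gamma(0) - gamma(1) gamma(2)] / det = [(1.0262)(4.1749) - (1.0262)(-1.6503)] / 16.37670357 = 5.97782024 / 16.37670357 = 0.365
  phi_hat_2 = [gamma(0) gamma(2) - gamma(1)^2] / det = [(4.1749)(-1.6503) - (1.0262)^2] / 16.37670357 = -7.94292391 / 16.37670357 = -0.485
So phi_hat = [0.3650, -0.4850].
Therefore phi_hat_2 = -0.4850.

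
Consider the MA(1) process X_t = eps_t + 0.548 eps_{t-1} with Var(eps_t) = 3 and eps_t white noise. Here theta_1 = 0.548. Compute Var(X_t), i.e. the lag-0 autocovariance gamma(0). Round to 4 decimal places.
\gamma(0) = 3.9009

For an MA(q) process X_t = eps_t + sum_i theta_i eps_{t-i} with
Var(eps_t) = sigma^2, the variance is
  gamma(0) = sigma^2 * (1 + sum_i theta_i^2).
  sum_i theta_i^2 = (0.548)^2 = 0.300304.
  gamma(0) = 3 * (1 + 0.300304) = 3 * 1.300304 = 3.900912, which rounds to 3.9009.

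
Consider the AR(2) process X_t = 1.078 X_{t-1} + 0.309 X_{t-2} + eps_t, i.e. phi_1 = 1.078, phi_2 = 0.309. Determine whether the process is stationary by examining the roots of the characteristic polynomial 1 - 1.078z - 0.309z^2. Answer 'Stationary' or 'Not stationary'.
\text{Not stationary}

The AR(p) characteristic polynomial is P(z) = 1 - 1.078z - 0.309z^2.
Stationarity requires all roots to lie outside the unit circle, i.e. |z| > 1 for every root.
Set 1 + (-1.078) z + (-0.309) z^2 = 0, i.e. a z^2 + b z + c = 0 with a = -0.309, b = -1.078, c = 1.
Discriminant D = b^2 - 4ac = (-1.078)^2 - 4*(-0.309)*1 = 1.162084 - (-1.236) = 2.398084.
D >= 0, so the roots are real: z = (-b +/- sqrt(D)) / (2a) = (1.078 +/- 1.548575) / (-0.618).
  z_1 = (1.078 + 1.548575) / (-0.618) = -4.2501,   |z_1| = 4.2501.
  z_2 = (1.078 - 1.548575) / (-0.618) = 0.7614,   |z_2| = 0.7614.
Moduli of all roots: 4.2501, 0.7614.
All moduli strictly greater than 1? No.
Verdict: Not stationary.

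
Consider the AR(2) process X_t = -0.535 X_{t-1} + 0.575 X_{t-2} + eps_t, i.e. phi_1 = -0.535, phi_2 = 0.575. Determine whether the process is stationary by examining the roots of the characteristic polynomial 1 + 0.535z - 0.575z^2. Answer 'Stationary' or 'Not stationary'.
\text{Not stationary}

The AR(p) characteristic polynomial is P(z) = 1 + 0.535z - 0.575z^2.
Stationarity requires all roots to lie outside the unit circle, i.e. |z| > 1 for every root.
Set 1 + (0.535) z + (-0.575) z^2 = 0, i.e. a z^2 + b z + c = 0 with a = -0.575, b = 0.535, c = 1.
Discriminant D = b^2 - 4ac = (0.535)^2 - 4*(-0.575)*1 = 0.286225 - (-2.3) = 2.586225.
D >= 0, so the roots are real: z = (-b +/- sqrt(D)) / (2a) = (-0.535 +/- 1.608174) / (-1.15).
  z_1 = (-0.535 + 1.608174) / (-1.15) = -0.9332,   |z_1| = 0.9332.
  z_2 = (-0.535 - 1.608174) / (-1.15) = 1.8636,   |z_2| = 1.8636.
Moduli of all roots: 0.9332, 1.8636.
All moduli strictly greater than 1? No.
Verdict: Not stationary.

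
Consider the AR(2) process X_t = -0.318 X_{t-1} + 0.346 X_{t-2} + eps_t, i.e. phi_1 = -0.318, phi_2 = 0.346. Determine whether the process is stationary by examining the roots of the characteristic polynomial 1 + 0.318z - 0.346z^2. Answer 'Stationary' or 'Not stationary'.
\text{Stationary}

The AR(p) characteristic polynomial is P(z) = 1 + 0.318z - 0.346z^2.
Stationarity requires all roots to lie outside the unit circle, i.e. |z| > 1 for every root.
Set 1 + (0.318) z + (-0.346) z^2 = 0, i.e. a z^2 + b z + c = 0 with a = -0.346, b = 0.318, c = 1.
Discriminant D = b^2 - 4ac = (0.318)^2 - 4*(-0.346)*1 = 0.101124 - (-1.384) = 1.485124.
D >= 0, so the roots are real: z = (-b +/- sqrt(D)) / (2a) = (-0.318 +/- 1.218657) / (-0.692).
  z_1 = (-0.318 + 1.218657) / (-0.692) = -1.3015,   |z_1| = 1.3015.
  z_2 = (-0.318 - 1.218657) / (-0.692) = 2.2206,   |z_2| = 2.2206.
Moduli of all roots: 1.3015, 2.2206.
All moduli strictly greater than 1? Yes.
Verdict: Stationary.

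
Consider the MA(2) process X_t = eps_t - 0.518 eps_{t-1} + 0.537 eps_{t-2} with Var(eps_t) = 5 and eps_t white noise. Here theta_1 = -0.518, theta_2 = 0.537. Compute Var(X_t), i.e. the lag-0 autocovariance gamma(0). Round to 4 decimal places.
\gamma(0) = 7.7835

For an MA(q) process X_t = eps_t + sum_i theta_i eps_{t-i} with
Var(eps_t) = sigma^2, the variance is
  gamma(0) = sigma^2 * (1 + sum_i theta_i^2).
  sum_i theta_i^2 = (-0.518)^2 + (0.537)^2 = 0.268324 + 0.288369 = 0.556693.
  gamma(0) = 5 * (1 + 0.556693) = 5 * 1.556693 = 7.783465, which rounds to 7.7835.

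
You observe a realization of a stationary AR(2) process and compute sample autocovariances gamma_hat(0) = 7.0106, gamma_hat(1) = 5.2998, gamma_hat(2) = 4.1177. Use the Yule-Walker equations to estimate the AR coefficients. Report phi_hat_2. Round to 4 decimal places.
\hat\phi_{2} = 0.0370

The Yule-Walker equations for an AR(p) process read, in matrix form,
  Gamma_p phi = r_p,   with   (Gamma_p)_{ij} = gamma(|i - j|),
                       (r_p)_i = gamma(i),   i,j = 1..p.
Substitute the sample gammas (Toeplitz matrix and right-hand side of size 2):
  Gamma_p = [[7.0106, 5.2998], [5.2998, 7.0106]]
  r_p     = [5.2998, 4.1177]
Written out:
  7.0106 phi_1 + 5.2998 phi_2 = 5.2998
  5.2998 phi_1 + 7.0106 phi_2 = 4.1177
Solve by Cramer's rule:
  det = gamma(0)^2 - gamma(1)^2 = (7.0106)^2 - (5.2998)^2 = 49.14851236 - 28.08788004 = 21.06063232
  phi_hat_1 = [gamma(1) gamma(0) - gamma(1) gamma(2)] / det = [(5.2998)(7.0106) - (5.2998)(4.1177)] / 21.06063232 = 15.33179142 / 21.06063232 = 0.728
  phi_hat_2 = [gamma(0) gamma(2) - gamma(1)^2] / det = [(7.0106)(4.1177) - (5.2998)^2] / 21.06063232 = 0.77966758 / 21.06063232 = 0.037
So phi_hat = [0.7280, 0.0370].
Therefore phi_hat_2 = 0.0370.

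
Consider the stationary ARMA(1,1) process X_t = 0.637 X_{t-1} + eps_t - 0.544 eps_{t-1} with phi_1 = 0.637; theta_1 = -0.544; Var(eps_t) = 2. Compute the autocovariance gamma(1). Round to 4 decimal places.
\gamma(1) = 0.2045

Multiply the model equation by X_{t-k} and take expectations. With theta_0 = psi_0 = 1 and psi_j the MA(infinity) weights, this gives
  gamma(k) - sum_i phi_i gamma(k-i) = c_k,
  c_k = sigma^2 * sum_{j=k..q} theta_j psi_{j-k}   (c_k = 0 for k > q),
using gamma(-m) = gamma(m).
psi-weights needed (psi_j = theta_j + sum_i phi_i psi_{j-i}):
  psi_1 = theta_1 + phi_1 = -0.544 + (0.637) = 0.093
Right-hand sides:
  c_0 = sigma^2 (1 + theta_1 psi_1) = 2 * (1 + (-0.544)(0.093)) = 2 * 0.949408 = 1.898816
  c_1 = sigma^2 theta_1 = 2 * (-0.544) = -1.088
  c_2 = 0
Equations for k = 0 and k = 1 (AR order 1):
  gamma(0) = phi_1 gamma(1) + c_0
  gamma(1) = phi_1 gamma(0) + c_1
Substituting the second into the first: gamma(0) (1 - phi_1^2) = c_0 + phi_1 c_1, so
  gamma(0) = (c_0 + phi_1 c_1) / (1 - phi_1^2) = (1.898816 + (0.637)(-1.088)) / (1 - (0.637)^2) = 1.20576 / 0.594231 = 2.02911.
  gamma(1) = phi_1 gamma(0) + c_1 = (0.637)(2.02911) + (-1.088) = 0.204543.
Therefore gamma(1) = 0.2045 (to 4 decimal places).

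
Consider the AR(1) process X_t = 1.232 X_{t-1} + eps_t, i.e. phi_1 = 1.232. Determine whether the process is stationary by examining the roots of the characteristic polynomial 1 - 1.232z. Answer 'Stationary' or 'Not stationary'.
\text{Not stationary}

The AR(p) characteristic polynomial is P(z) = 1 - 1.232z.
Stationarity requires all roots to lie outside the unit circle, i.e. |z| > 1 for every root.
This is linear in z: 1 + (-1.232) z = 0  =>  z = -1/(-1.232) = 0.811688,  |z| = 0.811688.
Moduli of all roots: 0.8117.
All moduli strictly greater than 1? No.
Verdict: Not stationary.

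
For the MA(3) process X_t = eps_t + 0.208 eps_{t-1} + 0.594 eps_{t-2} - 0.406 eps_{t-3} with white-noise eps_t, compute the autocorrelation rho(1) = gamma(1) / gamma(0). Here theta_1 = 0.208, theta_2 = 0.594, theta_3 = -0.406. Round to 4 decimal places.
\rho(1) = 0.0579

For an MA(q) process with theta_0 = 1, the autocovariance is
  gamma(k) = sigma^2 * sum_{i=0..q-k} theta_i * theta_{i+k},
and rho(k) = gamma(k) / gamma(0). Sigma^2 cancels.
  numerator   = (1)*(0.208) + (0.208)*(0.594) + (0.594)*(-0.406) = 0.090388.
  denominator = (1)^2 + (0.208)^2 + (0.594)^2 + (-0.406)^2 = 1.560936.
  rho(1) = 0.090388 / 1.560936 = 0.0579.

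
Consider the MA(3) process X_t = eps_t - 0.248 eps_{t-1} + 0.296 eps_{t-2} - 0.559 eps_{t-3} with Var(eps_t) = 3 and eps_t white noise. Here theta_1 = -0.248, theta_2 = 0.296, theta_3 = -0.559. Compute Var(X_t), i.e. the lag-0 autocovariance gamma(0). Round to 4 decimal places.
\gamma(0) = 4.3848

For an MA(q) process X_t = eps_t + sum_i theta_i eps_{t-i} with
Var(eps_t) = sigma^2, the variance is
  gamma(0) = sigma^2 * (1 + sum_i theta_i^2).
  sum_i theta_i^2 = (-0.248)^2 + (0.296)^2 + (-0.559)^2 = 0.061504 + 0.087616 + 0.312481 = 0.461601.
  gamma(0) = 3 * (1 + 0.461601) = 3 * 1.461601 = 4.384803, which rounds to 4.3848.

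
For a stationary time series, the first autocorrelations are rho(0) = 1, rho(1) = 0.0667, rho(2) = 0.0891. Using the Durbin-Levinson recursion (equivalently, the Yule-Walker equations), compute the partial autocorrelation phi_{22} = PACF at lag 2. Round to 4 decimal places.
\phi_{22} = 0.0850

The PACF at lag k is phi_{kk}, the last component of the solution
to the Yule-Walker system G_k phi = r_k where
  (G_k)_{ij} = rho(|i - j|), (r_k)_i = rho(i), i,j = 1..k.
Equivalently, Durbin-Levinson gives phi_{kk} iteratively:
  phi_{11} = rho(1)
  phi_{kk} = [rho(k) - sum_{j=1..k-1} phi_{k-1,j} rho(k-j)]
            / [1 - sum_{j=1..k-1} phi_{k-1,j} rho(j)],
  phi_{k,j} = phi_{k-1,j} - phi_{kk} phi_{k-1,k-j},  j = 1..k-1.
Step k = 1:
  phi_11 = rho(1) = 0.0667.
Step k = 2:
  phi_22 = [rho(2) - phi_11 rho(1)] / [1 - phi_11 rho(1)] = [0.0891 - (0.0667)(0.0667)] / [1 - (0.0667)(0.0667)]
         = 0.08465111 / 0.99555111 = 0.085.
Therefore phi_{22} = 0.0850.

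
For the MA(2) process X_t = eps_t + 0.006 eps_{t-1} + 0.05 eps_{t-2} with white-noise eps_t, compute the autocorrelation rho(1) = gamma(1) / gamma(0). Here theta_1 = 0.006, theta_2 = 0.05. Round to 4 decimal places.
\rho(1) = 0.0063

For an MA(q) process with theta_0 = 1, the autocovariance is
  gamma(k) = sigma^2 * sum_{i=0..q-k} theta_i * theta_{i+k},
and rho(k) = gamma(k) / gamma(0). Sigma^2 cancels.
  numerator   = (1)*(0.006) + (0.006)*(0.05) = 0.0063.
  denominator = (1)^2 + (0.006)^2 + (0.05)^2 = 1.002536.
  rho(1) = 0.0063 / 1.002536 = 0.0063.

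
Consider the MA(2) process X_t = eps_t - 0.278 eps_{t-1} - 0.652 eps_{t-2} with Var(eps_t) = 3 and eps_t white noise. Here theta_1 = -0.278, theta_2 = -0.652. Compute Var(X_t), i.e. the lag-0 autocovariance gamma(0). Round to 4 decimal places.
\gamma(0) = 4.5072

For an MA(q) process X_t = eps_t + sum_i theta_i eps_{t-i} with
Var(eps_t) = sigma^2, the variance is
  gamma(0) = sigma^2 * (1 + sum_i theta_i^2).
  sum_i theta_i^2 = (-0.278)^2 + (-0.652)^2 = 0.077284 + 0.425104 = 0.502388.
  gamma(0) = 3 * (1 + 0.502388) = 3 * 1.502388 = 4.507164, which rounds to 4.5072.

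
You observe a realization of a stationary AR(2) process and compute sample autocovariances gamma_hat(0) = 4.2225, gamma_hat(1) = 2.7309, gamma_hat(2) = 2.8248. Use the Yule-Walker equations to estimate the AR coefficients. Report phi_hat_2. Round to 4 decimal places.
\hat\phi_{2} = 0.4310

The Yule-Walker equations for an AR(p) process read, in matrix form,
  Gamma_p phi = r_p,   with   (Gamma_p)_{ij} = gamma(|i - j|),
                       (r_p)_i = gamma(i),   i,j = 1..p.
Substitute the sample gammas (Toeplitz matrix and right-hand side of size 2):
  Gamma_p = [[4.2225, 2.7309], [2.7309, 4.2225]]
  r_p     = [2.7309, 2.8248]
Written out:
  4.2225 phi_1 + 2.7309 phi_2 = 2.7309
  2.7309 phi_1 + 4.2225 phi_2 = 2.8248
Solve by Cramer's rule:
  det = gamma(0)^2 - gamma(1)^2 = (4.2225)^2 - (2.7309)^2 = 17.82950625 - 7.45781481 = 10.37169144
  phi_hat_1 = [gamma(1) gamma(0) - gamma(1) gamma(2)] / det = [(2.7309)(4.2225) - (2.7309)(2.8248)] / 10.37169144 = 3.81697893 / 10.37169144 = 0.368
  phi_hat_2 = [gamma(0) gamma(2) - gamma(1)^2] / det = [(4.2225)(2.8248) - (2.7309)^2] / 10.37169144 = 4.46990319 / 10.37169144 = 0.431
So phi_hat = [0.3680, 0.4310].
Therefore phi_hat_2 = 0.4310.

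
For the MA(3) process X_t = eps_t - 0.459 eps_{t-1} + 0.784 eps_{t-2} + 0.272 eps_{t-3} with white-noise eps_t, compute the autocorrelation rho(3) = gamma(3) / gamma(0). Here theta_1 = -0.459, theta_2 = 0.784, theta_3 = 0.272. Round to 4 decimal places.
\rho(3) = 0.1432

For an MA(q) process with theta_0 = 1, the autocovariance is
  gamma(k) = sigma^2 * sum_{i=0..q-k} theta_i * theta_{i+k},
and rho(k) = gamma(k) / gamma(0). Sigma^2 cancels.
  numerator   = (1)*(0.272) = 0.272.
  denominator = (1)^2 + (-0.459)^2 + (0.784)^2 + (0.272)^2 = 1.899321.
  rho(3) = 0.272 / 1.899321 = 0.1432.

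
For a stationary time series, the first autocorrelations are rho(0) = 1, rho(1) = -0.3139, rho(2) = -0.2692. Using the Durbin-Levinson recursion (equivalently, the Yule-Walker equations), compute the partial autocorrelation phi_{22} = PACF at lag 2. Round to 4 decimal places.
\phi_{22} = -0.4079

The PACF at lag k is phi_{kk}, the last component of the solution
to the Yule-Walker system G_k phi = r_k where
  (G_k)_{ij} = rho(|i - j|), (r_k)_i = rho(i), i,j = 1..k.
Equivalently, Durbin-Levinson gives phi_{kk} iteratively:
  phi_{11} = rho(1)
  phi_{kk} = [rho(k) - sum_{j=1..k-1} phi_{k-1,j} rho(k-j)]
            / [1 - sum_{j=1..k-1} phi_{k-1,j} rho(j)],
  phi_{k,j} = phi_{k-1,j} - phi_{kk} phi_{k-1,k-j},  j = 1..k-1.
Step k = 1:
  phi_11 = rho(1) = -0.3139.
Step k = 2:
  phi_22 = [rho(2) - phi_11 rho(1)] / [1 - phi_11 rho(1)] = [-0.2692 - (-0.3139)(-0.3139)] / [1 - (-0.3139)(-0.3139)]
         = -0.36773321 / 0.90146679 = -0.4079.
Therefore phi_{22} = -0.4079.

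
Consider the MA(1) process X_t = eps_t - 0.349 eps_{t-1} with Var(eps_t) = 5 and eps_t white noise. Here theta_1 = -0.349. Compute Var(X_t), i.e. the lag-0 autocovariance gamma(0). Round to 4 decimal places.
\gamma(0) = 5.6090

For an MA(q) process X_t = eps_t + sum_i theta_i eps_{t-i} with
Var(eps_t) = sigma^2, the variance is
  gamma(0) = sigma^2 * (1 + sum_i theta_i^2).
  sum_i theta_i^2 = (-0.349)^2 = 0.121801.
  gamma(0) = 5 * (1 + 0.121801) = 5 * 1.121801 = 5.609005, which rounds to 5.6090.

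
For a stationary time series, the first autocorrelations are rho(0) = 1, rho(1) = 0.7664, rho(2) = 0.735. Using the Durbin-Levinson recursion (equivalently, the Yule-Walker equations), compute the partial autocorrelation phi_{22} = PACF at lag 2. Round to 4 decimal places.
\phi_{22} = 0.3578

The PACF at lag k is phi_{kk}, the last component of the solution
to the Yule-Walker system G_k phi = r_k where
  (G_k)_{ij} = rho(|i - j|), (r_k)_i = rho(i), i,j = 1..k.
Equivalently, Durbin-Levinson gives phi_{kk} iteratively:
  phi_{11} = rho(1)
  phi_{kk} = [rho(k) - sum_{j=1..k-1} phi_{k-1,j} rho(k-j)]
            / [1 - sum_{j=1..k-1} phi_{k-1,j} rho(j)],
  phi_{k,j} = phi_{k-1,j} - phi_{kk} phi_{k-1,k-j},  j = 1..k-1.
Step k = 1:
  phi_11 = rho(1) = 0.7664.
Step k = 2:
  phi_22 = [rho(2) - phi_11 rho(1)] / [1 - phi_11 rho(1)] = [0.735 - (0.7664)(0.7664)] / [1 - (0.7664)(0.7664)]
         = 0.14763104 / 0.41263104 = 0.3578.
Therefore phi_{22} = 0.3578.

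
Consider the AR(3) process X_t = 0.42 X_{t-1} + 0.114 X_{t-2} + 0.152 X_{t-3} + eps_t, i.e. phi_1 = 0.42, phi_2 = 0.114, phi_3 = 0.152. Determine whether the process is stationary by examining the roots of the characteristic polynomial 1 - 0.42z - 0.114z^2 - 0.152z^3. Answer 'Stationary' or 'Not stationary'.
\text{Stationary}

The AR(p) characteristic polynomial is P(z) = 1 - 0.42z - 0.114z^2 - 0.152z^3.
Stationarity requires all roots to lie outside the unit circle, i.e. |z| > 1 for every root.
Degree 3: look for a simple real root z0 first, then factor out (1 - z/z0) and solve the remaining quadratic.
Testing z0 = 1.25: P(1.25) = 1 + (-0.42)(1.25) + (-0.114)(1.25)^2 + (-0.152)(1.25)^3
  = 1 + (-0.525) + (-0.178125) + (-0.296875) = 0.  So z_0 = 1.25 is a root, |z_0| = 1.25.
Divide out the factor (1 - 0.8 z) = (1 - z/z0) (since 1/z0 = 0.8):
  P(z) = (1 - 0.8 z)(1 + (0.38) z + (0.19) z^2)
  [check: z-coef 0.38 - (0.8) = -0.42; z^2-coef 0.19 - (0.8)(0.38) = -0.114; z^3-coef -(0.8)(0.19) = -0.152.]
Remaining roots from the quadratic factor 1 + (0.38) z + (0.19) z^2:
  Set 1 + (0.38) z + (0.19) z^2 = 0, i.e. a z^2 + b z + c = 0 with a = 0.19, b = 0.38, c = 1.
  Discriminant D = b^2 - 4ac = (0.38)^2 - 4*(0.19)*1 = 0.1444 - (0.76) = -0.6156.
  D < 0, so the roots are the complex-conjugate pair z = (-b +/- i sqrt(-D)) / (2a) = -1 +/- 2.0647i.
  For a conjugate pair |z|^2 = z * conj(z) = (product of roots) = c/a = 1/(0.19) = 5.263158, so |z| = sqrt(5.263158) = 2.2942 for both roots.
Moduli of all roots: 1.2500, 2.2942, 2.2942.
All moduli strictly greater than 1? Yes.
Verdict: Stationary.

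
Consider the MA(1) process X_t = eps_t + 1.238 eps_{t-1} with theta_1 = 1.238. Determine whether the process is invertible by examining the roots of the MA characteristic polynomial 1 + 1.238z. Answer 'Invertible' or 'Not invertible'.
\text{Not invertible}

The MA(q) characteristic polynomial is P(z) = 1 + 1.238z.
Invertibility requires all roots to lie outside the unit circle, i.e. |z| > 1 for every root.
This is linear in z: 1 + (1.238) z = 0  =>  z = -1/(1.238) = -0.807754,  |z| = 0.807754.
Moduli of all roots: 0.8078.
All moduli strictly greater than 1? No.
Verdict: Not invertible.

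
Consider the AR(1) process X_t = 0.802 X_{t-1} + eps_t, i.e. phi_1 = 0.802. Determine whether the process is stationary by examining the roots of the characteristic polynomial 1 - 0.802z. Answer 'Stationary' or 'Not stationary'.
\text{Stationary}

The AR(p) characteristic polynomial is P(z) = 1 - 0.802z.
Stationarity requires all roots to lie outside the unit circle, i.e. |z| > 1 for every root.
This is linear in z: 1 + (-0.802) z = 0  =>  z = -1/(-0.802) = 1.246883,  |z| = 1.246883.
Moduli of all roots: 1.2469.
All moduli strictly greater than 1? Yes.
Verdict: Stationary.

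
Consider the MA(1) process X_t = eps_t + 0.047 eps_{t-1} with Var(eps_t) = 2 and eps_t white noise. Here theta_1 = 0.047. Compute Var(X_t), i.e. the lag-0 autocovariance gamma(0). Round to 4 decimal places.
\gamma(0) = 2.0044

For an MA(q) process X_t = eps_t + sum_i theta_i eps_{t-i} with
Var(eps_t) = sigma^2, the variance is
  gamma(0) = sigma^2 * (1 + sum_i theta_i^2).
  sum_i theta_i^2 = (0.047)^2 = 0.002209.
  gamma(0) = 2 * (1 + 0.002209) = 2 * 1.002209 = 2.004418, which rounds to 2.0044.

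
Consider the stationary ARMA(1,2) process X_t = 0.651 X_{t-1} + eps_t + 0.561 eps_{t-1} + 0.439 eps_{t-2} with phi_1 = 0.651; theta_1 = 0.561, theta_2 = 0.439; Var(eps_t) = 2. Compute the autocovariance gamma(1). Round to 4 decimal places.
\gamma(1) = 8.8083

Multiply the model equation by X_{t-k} and take expectations. With theta_0 = psi_0 = 1 and psi_j the MA(infinity) weights, this gives
  gamma(k) - sum_i phi_i gamma(k-i) = c_k,
  c_k = sigma^2 * sum_{j=k..q} theta_j psi_{j-k}   (c_k = 0 for k > q),
using gamma(-m) = gamma(m).
psi-weights needed (psi_j = theta_j + sum_i phi_i psi_{j-i}):
  psi_1 = theta_1 + phi_1 = 0.561 + (0.651) = 1.212
  psi_2 = theta_2 + phi_1 psi_1 = 0.439 + (0.651)(1.212) = 1.228012
Right-hand sides:
  c_0 = sigma^2 (1 + theta_1 psi_1 + theta_2 psi_2) = 2 * (1 + (0.561)(1.212) + (0.439)(1.228012)) = 2 * 2.219029 = 4.438059
  c_1 = sigma^2 (theta_1 + theta_2 psi_1) = 2 * (0.561 + (0.439)(1.212)) = 2.186136
  c_2 = sigma^2 theta_2 = 2 * (0.439) = 0.878
Equations for k = 0 and k = 1 (AR order 1):
  gamma(0) = phi_1 gamma(1) + c_0
  gamma(1) = phi_1 gamma(0) + c_1
Substituting the second into the first: gamma(0) (1 - phi_1^2) = c_0 + phi_1 c_1, so
  gamma(0) = (c_0 + phi_1 c_1) / (1 - phi_1^2) = (4.438059 + (0.651)(2.186136)) / (1 - (0.651)^2) = 5.861233 / 0.576199 = 10.172237.
  gamma(1) = phi_1 gamma(0) + c_1 = (0.651)(10.172237) + (2.186136) = 8.808263.
Therefore gamma(1) = 8.8083 (to 4 decimal places).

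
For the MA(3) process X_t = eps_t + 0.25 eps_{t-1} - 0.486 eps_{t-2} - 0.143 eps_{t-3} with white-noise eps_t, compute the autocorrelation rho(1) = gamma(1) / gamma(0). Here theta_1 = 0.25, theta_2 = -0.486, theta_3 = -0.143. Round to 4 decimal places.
\rho(1) = 0.1501

For an MA(q) process with theta_0 = 1, the autocovariance is
  gamma(k) = sigma^2 * sum_{i=0..q-k} theta_i * theta_{i+k},
and rho(k) = gamma(k) / gamma(0). Sigma^2 cancels.
  numerator   = (1)*(0.25) + (0.25)*(-0.486) + (-0.486)*(-0.143) = 0.197998.
  denominator = (1)^2 + (0.25)^2 + (-0.486)^2 + (-0.143)^2 = 1.319145.
  rho(1) = 0.197998 / 1.319145 = 0.1501.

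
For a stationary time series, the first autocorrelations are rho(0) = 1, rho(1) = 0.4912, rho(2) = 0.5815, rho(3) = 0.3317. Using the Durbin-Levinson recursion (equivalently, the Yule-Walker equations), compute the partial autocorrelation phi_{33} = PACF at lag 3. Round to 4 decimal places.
\phi_{33} = -0.0761

The PACF at lag k is phi_{kk}, the last component of the solution
to the Yule-Walker system G_k phi = r_k where
  (G_k)_{ij} = rho(|i - j|), (r_k)_i = rho(i), i,j = 1..k.
Equivalently, Durbin-Levinson gives phi_{kk} iteratively:
  phi_{11} = rho(1)
  phi_{kk} = [rho(k) - sum_{j=1..k-1} phi_{k-1,j} rho(k-j)]
            / [1 - sum_{j=1..k-1} phi_{k-1,j} rho(j)],
  phi_{k,j} = phi_{k-1,j} - phi_{kk} phi_{k-1,k-j},  j = 1..k-1.
Step k = 1:
  phi_11 = rho(1) = 0.4912.
Step k = 2:
  phi_22 = [rho(2) - phi_11 rho(1)] / [1 - phi_11 rho(1)] = [0.5815 - (0.4912)(0.4912)] / [1 - (0.4912)(0.4912)]
         = 0.34022256 / 0.75872256 = 0.448415.
  Update: phi_21 = phi_11 - phi_22 phi_11 = 0.4912 - (0.448415)(0.4912) = 0.270939.
Step k = 3:
  phi_33 = [rho(3) - phi_21 rho(2) - phi_22 rho(1)] / [1 - phi_21 rho(1) - phi_22 rho(2)]
    numerator   = 0.3317 - (0.270939)(0.5815) - (0.448415)(0.4912) = -0.04611221
    denominator = 1 - (0.270939)(0.4912) - (0.448415)(0.5815) = 0.60616167
  phi_33 = -0.04611221 / 0.60616167 = -0.0761.
Therefore phi_{33} = -0.0761.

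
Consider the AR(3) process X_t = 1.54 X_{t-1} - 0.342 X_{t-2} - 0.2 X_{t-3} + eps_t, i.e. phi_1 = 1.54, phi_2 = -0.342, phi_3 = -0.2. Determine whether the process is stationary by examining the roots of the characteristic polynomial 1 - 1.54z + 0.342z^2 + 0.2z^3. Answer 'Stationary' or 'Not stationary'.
\text{Stationary}

The AR(p) characteristic polynomial is P(z) = 1 - 1.54z + 0.342z^2 + 0.2z^3.
Stationarity requires all roots to lie outside the unit circle, i.e. |z| > 1 for every root.
Degree 3: look for a simple real root z0 first, then factor out (1 - z/z0) and solve the remaining quadratic.
Testing z0 = 1.25: P(1.25) = 1 + (-1.54)(1.25) + (0.342)(1.25)^2 + (0.2)(1.25)^3
  = 1 + (-1.925) + (0.534375) + (0.390625) = 0.  So z_0 = 1.25 is a root, |z_0| = 1.25.
Divide out the factor (1 - 0.8 z) = (1 - z/z0) (since 1/z0 = 0.8):
  P(z) = (1 - 0.8 z)(1 + (-0.74) z + (-0.25) z^2)
  [check: z-coef -0.74 - (0.8) = -1.54; z^2-coef -0.25 - (0.8)(-0.74) = 0.342; z^3-coef -(0.8)(-0.25) = 0.2.]
Remaining roots from the quadratic factor 1 + (-0.74) z + (-0.25) z^2:
  Set 1 + (-0.74) z + (-0.25) z^2 = 0, i.e. a z^2 + b z + c = 0 with a = -0.25, b = -0.74, c = 1.
  Discriminant D = b^2 - 4ac = (-0.74)^2 - 4*(-0.25)*1 = 0.5476 - (-1) = 1.5476.
  D >= 0, so the roots are real: z = (-b +/- sqrt(D)) / (2a) = (0.74 +/- 1.244026) / (-0.5).
    z_1 = (0.74 + 1.244026) / (-0.5) = -3.9681,   |z_1| = 3.9681.
    z_2 = (0.74 - 1.244026) / (-0.5) = 1.0081,   |z_2| = 1.0081.
Moduli of all roots: 1.2500, 3.9681, 1.0081.
All moduli strictly greater than 1? Yes.
Verdict: Stationary.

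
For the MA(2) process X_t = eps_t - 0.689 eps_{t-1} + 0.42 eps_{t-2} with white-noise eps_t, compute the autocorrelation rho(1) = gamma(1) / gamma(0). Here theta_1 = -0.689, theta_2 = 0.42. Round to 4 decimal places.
\rho(1) = -0.5926

For an MA(q) process with theta_0 = 1, the autocovariance is
  gamma(k) = sigma^2 * sum_{i=0..q-k} theta_i * theta_{i+k},
and rho(k) = gamma(k) / gamma(0). Sigma^2 cancels.
  numerator   = (1)*(-0.689) + (-0.689)*(0.42) = -0.97838.
  denominator = (1)^2 + (-0.689)^2 + (0.42)^2 = 1.651121.
  rho(1) = -0.97838 / 1.651121 = -0.5926.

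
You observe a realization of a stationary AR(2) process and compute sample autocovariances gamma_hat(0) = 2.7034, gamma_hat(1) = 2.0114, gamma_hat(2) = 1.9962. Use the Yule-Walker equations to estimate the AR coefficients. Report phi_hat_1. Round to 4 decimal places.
\hat\phi_{1} = 0.4360

The Yule-Walker equations for an AR(p) process read, in matrix form,
  Gamma_p phi = r_p,   with   (Gamma_p)_{ij} = gamma(|i - j|),
                       (r_p)_i = gamma(i),   i,j = 1..p.
Substitute the sample gammas (Toeplitz matrix and right-hand side of size 2):
  Gamma_p = [[2.7034, 2.0114], [2.0114, 2.7034]]
  r_p     = [2.0114, 1.9962]
Written out:
  2.7034 phi_1 + 2.0114 phi_2 = 2.0114
  2.0114 phi_1 + 2.7034 phi_2 = 1.9962
Solve by Cramer's rule:
  det = gamma(0)^2 - gamma(1)^2 = (2.7034)^2 - (2.0114)^2 = 7.30837156 - 4.04572996 = 3.2626416
  phi_hat_1 = [gamma(1) gamma(0) - gamma(1) gamma(2)] / det = [(2.0114)(2.7034) - (2.0114)(1.9962)] / 3.2626416 = 1.42246208 / 3.2626416 = 0.436
  phi_hat_2 = [gamma(0) gamma(2) - gamma(1)^2] / det = [(2.7034)(1.9962) - (2.0114)^2] / 3.2626416 = 1.35079712 / 3.2626416 = 0.414
So phi_hat = [0.4360, 0.4140].
Therefore phi_hat_1 = 0.4360.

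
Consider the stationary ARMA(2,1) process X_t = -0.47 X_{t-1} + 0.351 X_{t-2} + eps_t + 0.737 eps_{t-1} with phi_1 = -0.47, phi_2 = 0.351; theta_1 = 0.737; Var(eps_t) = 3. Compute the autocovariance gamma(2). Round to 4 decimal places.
\gamma(2) = 0.7652

Multiply the model equation by X_{t-k} and take expectations. With theta_0 = psi_0 = 1 and psi_j the MA(infinity) weights, this gives
  gamma(k) - sum_i phi_i gamma(k-i) = c_k,
  c_k = sigma^2 * sum_{j=k..q} theta_j psi_{j-k}   (c_k = 0 for k > q),
using gamma(-m) = gamma(m).
psi-weights needed (psi_j = theta_j + sum_i phi_i psi_{j-i}):
  psi_1 = theta_1 + phi_1 = 0.737 + (-0.47) = 0.267
Right-hand sides:
  c_0 = sigma^2 (1 + theta_1 psi_1) = 3 * (1 + (0.737)(0.267)) = 3 * 1.196779 = 3.590337
  c_1 = sigma^2 theta_1 = 3 * (0.737) = 2.211
  c_2 = 0
Equations for k = 0, 1, 2 (AR order 2, c_2 = 0):
  (E0) gamma(0) = phi_1 gamma(1) + phi_2 gamma(2) + c_0
  (E1) gamma(1) = phi_1 gamma(0) + phi_2 gamma(1) + c_1
  (E2) gamma(2) = phi_1 gamma(1) + phi_2 gamma(0)
From (E1): gamma(1) = A gamma(0) + B with
  A = phi_1 / (1 - phi_2) = -0.47 / 0.649 = -0.724191,   B = c_1 / (1 - phi_2) = 2.211 / 0.649 = 3.40678.
Insert (E2) into (E0): gamma(0) (1 - phi_2^2) = phi_1 (1 + phi_2) gamma(1) + c_0.
  phi_1 (1 + phi_2) = (-0.47)(1.351) = -0.63497,   1 - phi_2^2 = 0.876799.
Replace gamma(1) by A gamma(0) + B and collect gamma(0):
  gamma(0) [0.876799 - (-0.63497)(-0.724191)] = (-0.63497)(3.40678) + 3.590337
  gamma(0) * 0.416959 = 1.427134
  gamma(0) = 1.427134 / 0.416959 = 3.422717.
  gamma(1) = A gamma(0) + B = (-0.724191)(3.422717) + (3.40678) = 0.928078.
  gamma(2) = phi_1 gamma(1) + phi_2 gamma(0) = (-0.47)(0.928078) + (0.351)(3.422717) = 0.765177.
Therefore gamma(2) = 0.7652 (to 4 decimal places).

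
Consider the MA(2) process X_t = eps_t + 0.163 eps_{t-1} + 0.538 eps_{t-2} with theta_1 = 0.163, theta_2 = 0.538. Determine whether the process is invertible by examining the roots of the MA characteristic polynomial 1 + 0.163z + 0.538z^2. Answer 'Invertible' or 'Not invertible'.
\text{Invertible}

The MA(q) characteristic polynomial is P(z) = 1 + 0.163z + 0.538z^2.
Invertibility requires all roots to lie outside the unit circle, i.e. |z| > 1 for every root.
Set 1 + (0.163) z + (0.538) z^2 = 0, i.e. a z^2 + b z + c = 0 with a = 0.538, b = 0.163, c = 1.
Discriminant D = b^2 - 4ac = (0.163)^2 - 4*(0.538)*1 = 0.026569 - (2.152) = -2.125431.
D < 0, so the roots are the complex-conjugate pair z = (-b +/- i sqrt(-D)) / (2a) = -0.1515 +/- 1.3549i.
For a conjugate pair |z|^2 = z * conj(z) = (product of roots) = c/a = 1/(0.538) = 1.858736, so |z| = sqrt(1.858736) = 1.3634 for both roots.
Moduli of all roots: 1.3634, 1.3634.
All moduli strictly greater than 1? Yes.
Verdict: Invertible.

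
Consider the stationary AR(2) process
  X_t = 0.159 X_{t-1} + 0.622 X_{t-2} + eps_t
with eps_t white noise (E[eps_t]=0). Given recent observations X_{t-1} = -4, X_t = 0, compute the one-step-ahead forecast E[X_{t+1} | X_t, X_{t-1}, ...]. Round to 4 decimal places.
E[X_{t+1} \mid \mathcal F_t] = -2.4880

For an AR(p) model X_t = c + sum_i phi_i X_{t-i} + eps_t, the
one-step-ahead conditional mean is
  E[X_{t+1} | X_t, ...] = c + sum_i phi_i X_{t+1-i}.
Substitute known values:
  E[X_{t+1} | ...] = (0.159) * (0) + (0.622) * (-4)
                   = -2.4880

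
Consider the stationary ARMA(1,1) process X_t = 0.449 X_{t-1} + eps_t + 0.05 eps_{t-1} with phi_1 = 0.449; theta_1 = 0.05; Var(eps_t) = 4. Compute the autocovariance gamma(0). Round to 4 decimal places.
\gamma(0) = 5.2475

Multiply the model equation by X_{t-k} and take expectations. With theta_0 = psi_0 = 1 and psi_j the MA(infinity) weights, this gives
  gamma(k) - sum_i phi_i gamma(k-i) = c_k,
  c_k = sigma^2 * sum_{j=k..q} theta_j psi_{j-k}   (c_k = 0 for k > q),
using gamma(-m) = gamma(m).
psi-weights needed (psi_j = theta_j + sum_i phi_i psi_{j-i}):
  psi_1 = theta_1 + phi_1 = 0.05 + (0.449) = 0.499
Right-hand sides:
  c_0 = sigma^2 (1 + theta_1 psi_1) = 4 * (1 + (0.05)(0.499)) = 4 * 1.02495 = 4.0998
  c_1 = sigma^2 theta_1 = 4 * (0.05) = 0.2
  c_2 = 0
Equations for k = 0 and k = 1 (AR order 1):
  gamma(0) = phi_1 gamma(1) + c_0
  gamma(1) = phi_1 gamma(0) + c_1
Substituting the second into the first: gamma(0) (1 - phi_1^2) = c_0 + phi_1 c_1, so
  gamma(0) = (c_0 + phi_1 c_1) / (1 - phi_1^2) = (4.0998 + (0.449)(0.2)) / (1 - (0.449)^2) = 4.1896 / 0.798399 = 5.247502.
Therefore gamma(0) = 5.2475 (to 4 decimal places).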